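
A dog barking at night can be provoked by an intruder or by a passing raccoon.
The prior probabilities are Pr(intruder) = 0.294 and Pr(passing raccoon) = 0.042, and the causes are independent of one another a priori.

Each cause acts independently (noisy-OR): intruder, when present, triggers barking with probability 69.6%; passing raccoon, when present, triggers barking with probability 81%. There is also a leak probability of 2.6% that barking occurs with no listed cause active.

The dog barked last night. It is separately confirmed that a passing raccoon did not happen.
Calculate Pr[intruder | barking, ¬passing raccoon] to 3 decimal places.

Pr[intruder | barking, ¬passing raccoon] ≈ 0.919

Under noisy-OR, P(barking | causes) = 1 − (1−0.026)·∏(1−qᵢ) over the active causes.
Sum P(barking|·) weighted by the priors over both values of intruder:
  P(barking | ¬passing raccoon) = 0.026·0.706 + 0.703904·0.294
        = 0.018356 + 0.206948 = 0.225304
Configurations with intruder contribute 0.206948, so
  P(intruder | barking, ¬passing raccoon) = 0.206948 / 0.225304 ≈ 0.919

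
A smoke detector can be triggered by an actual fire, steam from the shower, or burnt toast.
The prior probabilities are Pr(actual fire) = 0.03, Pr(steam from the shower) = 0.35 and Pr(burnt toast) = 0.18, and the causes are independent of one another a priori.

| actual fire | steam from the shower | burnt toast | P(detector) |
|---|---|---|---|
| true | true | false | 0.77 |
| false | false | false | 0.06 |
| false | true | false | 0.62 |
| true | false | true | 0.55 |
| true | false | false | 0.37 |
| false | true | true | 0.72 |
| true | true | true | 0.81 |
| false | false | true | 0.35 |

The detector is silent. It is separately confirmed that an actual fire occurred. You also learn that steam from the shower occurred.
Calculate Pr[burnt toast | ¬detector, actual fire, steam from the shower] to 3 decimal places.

P(¬detector | actual fire, steam from the shower) = 0.23*0.82 + 0.19*0.18 = 0.188600 + 0.034200 = 0.222800
Of this, 0.034200 comes from 0.19*0.18 (the burnt toast=true cases).
So P(burnt toast | ¬detector, actual fire, steam from the shower) = 0.034200/0.222800 ≈ 0.154.

Pr[burnt toast | ¬detector, actual fire, steam from the shower] ≈ 0.154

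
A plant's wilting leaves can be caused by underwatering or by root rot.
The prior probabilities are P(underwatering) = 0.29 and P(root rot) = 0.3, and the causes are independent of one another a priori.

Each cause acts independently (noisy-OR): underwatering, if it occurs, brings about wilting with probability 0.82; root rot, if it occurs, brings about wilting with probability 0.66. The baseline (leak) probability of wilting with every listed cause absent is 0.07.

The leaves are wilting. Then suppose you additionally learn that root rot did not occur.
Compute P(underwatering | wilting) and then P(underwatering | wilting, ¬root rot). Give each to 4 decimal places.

Under noisy-OR, P(wilting | causes) = 1 − (1−0.07)·∏(1−qᵢ) over the active causes.
Numerator (weight on configurations with underwatering): 0.169018 + 0.082048 = 0.251066
Normalizer over all consistent configurations: 0.07·0.71·0.7 + 0.6838·0.71·0.3 + 0.8326·0.29·0.7 + 0.943084·0.29·0.3 = 0.431505
P(underwatering | wilting) = 0.251066/0.431505 ≈ 0.5818

Now also conditioning on root rot≠true:
P(wilting | ¬root rot) = 0.07×0.71 + 0.8326×0.29 = 0.049700 + 0.241454 = 0.291154
Restricting to configurations with underwatering present: 0.8326×0.29 = 0.241454.
Hence the posterior is 0.241454/0.291154 ≈ 0.8293.

P(underwatering | wilting) ≈ 0.5818; P(underwatering | wilting, ¬root rot) ≈ 0.8293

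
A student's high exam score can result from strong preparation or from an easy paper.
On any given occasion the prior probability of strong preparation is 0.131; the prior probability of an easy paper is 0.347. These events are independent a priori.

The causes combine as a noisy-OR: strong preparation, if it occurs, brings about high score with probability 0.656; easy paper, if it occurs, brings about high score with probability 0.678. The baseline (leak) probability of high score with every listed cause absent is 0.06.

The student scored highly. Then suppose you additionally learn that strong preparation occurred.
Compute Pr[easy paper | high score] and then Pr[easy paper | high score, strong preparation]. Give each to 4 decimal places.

Under noisy-OR, P(high score | causes) = 1 − (1−0.06)·∏(1−qᵢ) over the active causes.
Numerator (weight on configurations with easy paper): 0.210272 + 0.040724 = 0.250996
Normalizer over all consistent configurations: 0.06×0.869×0.653 + 0.69732×0.869×0.347 + 0.67664×0.131×0.653 + 0.895878×0.131×0.347 = 0.342925
Posterior = 0.250996 / 0.342925 ≈ 0.7319

Now also conditioning on strong preparation=true:
Weight on easy paper=true, given the evidence: 0.895878*0.347 = 0.310870
Denominator P(high score | strong preparation): 0.67664*0.653 + 0.895878*0.347 = 0.752716
Posterior = 0.310870 / 0.752716 ≈ 0.4130

Pr[easy paper | high score] ≈ 0.7319; Pr[easy paper | high score, strong preparation] ≈ 0.4130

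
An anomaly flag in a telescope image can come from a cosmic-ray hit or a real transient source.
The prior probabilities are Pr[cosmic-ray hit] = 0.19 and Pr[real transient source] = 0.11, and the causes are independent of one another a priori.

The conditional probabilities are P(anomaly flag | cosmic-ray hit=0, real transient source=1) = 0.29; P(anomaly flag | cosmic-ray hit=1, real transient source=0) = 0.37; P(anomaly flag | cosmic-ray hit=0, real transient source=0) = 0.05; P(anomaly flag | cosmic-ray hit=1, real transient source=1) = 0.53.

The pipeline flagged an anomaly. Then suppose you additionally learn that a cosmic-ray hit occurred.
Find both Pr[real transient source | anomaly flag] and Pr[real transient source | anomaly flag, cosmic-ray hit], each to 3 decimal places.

Pr[real transient source | anomaly flag] ≈ 0.272; Pr[real transient source | anomaly flag, cosmic-ray hit] ≈ 0.150

Numerator (weight on configurations with real transient source): 0.025839 + 0.011077 = 0.036916
Normalizer over all consistent configurations: 0.05·0.81·0.89 + 0.29·0.81·0.11 + 0.37·0.19·0.89 + 0.53·0.19·0.11 = 0.135528
P(real transient source | anomaly flag) = 0.036916/0.135528 ≈ 0.272

Now condition on the additional information:
For the numerator, keep only real transient source=true terms: 0.53×0.11 = 0.058300
The normalizing constant is 0.37×0.89 + 0.53×0.11 = 0.387600
Posterior = 0.058300 / 0.387600 ≈ 0.150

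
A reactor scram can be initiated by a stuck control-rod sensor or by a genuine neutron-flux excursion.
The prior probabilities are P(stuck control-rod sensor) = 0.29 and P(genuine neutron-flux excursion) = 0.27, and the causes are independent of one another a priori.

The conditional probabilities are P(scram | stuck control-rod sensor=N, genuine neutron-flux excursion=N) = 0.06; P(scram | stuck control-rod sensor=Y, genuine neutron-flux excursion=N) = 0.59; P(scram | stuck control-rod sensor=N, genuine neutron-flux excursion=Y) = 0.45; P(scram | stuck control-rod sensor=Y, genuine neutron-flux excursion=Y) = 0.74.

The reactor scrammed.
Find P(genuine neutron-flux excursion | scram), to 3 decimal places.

P(genuine neutron-flux excursion | scram) ≈ 0.480

Sum P(scram|·) weighted by the priors over the 4 (stuck control-rod sensor, genuine neutron-flux excursion) configurations:
  P(scram) = 0.06×0.71×0.73 + 0.45×0.71×0.27 + 0.59×0.29×0.73 + 0.74×0.29×0.27
        = 0.031098 + 0.086265 + 0.124903 + 0.057942 = 0.300208
Configurations with genuine neutron-flux excursion contribute 0.144207, so
  P(genuine neutron-flux excursion | scram) = 0.144207 / 0.300208 ≈ 0.480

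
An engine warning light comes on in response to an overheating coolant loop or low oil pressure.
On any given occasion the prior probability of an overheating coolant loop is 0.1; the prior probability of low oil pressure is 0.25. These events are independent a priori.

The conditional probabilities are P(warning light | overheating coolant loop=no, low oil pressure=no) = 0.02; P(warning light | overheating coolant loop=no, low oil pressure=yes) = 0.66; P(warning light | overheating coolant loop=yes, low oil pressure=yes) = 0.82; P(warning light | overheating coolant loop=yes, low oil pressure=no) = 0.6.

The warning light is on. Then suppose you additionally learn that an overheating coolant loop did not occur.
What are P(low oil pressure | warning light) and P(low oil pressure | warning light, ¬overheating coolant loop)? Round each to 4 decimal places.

P(low oil pressure | warning light) ≈ 0.7429; P(low oil pressure | warning light, ¬overheating coolant loop) ≈ 0.9167

For the numerator, keep only low oil pressure=true terms: 0.148500 + 0.020500 = 0.169000
Denominator P(warning light): 0.02*0.9*0.75 + 0.66*0.9*0.25 + 0.6*0.1*0.75 + 0.82*0.1*0.25 = 0.227500
P(low oil pressure | warning light) = 0.169000/0.227500 ≈ 0.7429

Now also conditioning on overheating coolant loop≠true:
P(warning light | ¬overheating coolant loop) = 0.02×0.75 + 0.66×0.25 = 0.015000 + 0.165000 = 0.180000
Of this, 0.165000 comes from 0.66×0.25 (the low oil pressure=true cases).
Hence the posterior is 0.165000/0.180000 ≈ 0.9167.
Ruling out overheating coolant loop raises the posterior on low oil pressure — the flip side of explaining away.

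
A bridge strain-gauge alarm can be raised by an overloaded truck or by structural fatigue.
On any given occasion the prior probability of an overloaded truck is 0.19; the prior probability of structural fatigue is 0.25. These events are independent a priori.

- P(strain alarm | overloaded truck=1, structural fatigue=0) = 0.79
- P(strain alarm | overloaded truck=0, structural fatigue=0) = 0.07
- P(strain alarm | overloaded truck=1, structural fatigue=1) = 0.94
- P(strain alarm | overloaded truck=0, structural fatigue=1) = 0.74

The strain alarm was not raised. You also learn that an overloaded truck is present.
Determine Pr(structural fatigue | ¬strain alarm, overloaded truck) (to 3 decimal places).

Pr(structural fatigue | ¬strain alarm, overloaded truck) ≈ 0.087

Enumerate both values of structural fatigue and weight by the priors:
  P(¬strain alarm | overloaded truck) = 0.21*0.75 + 0.06*0.25
        = 0.157500 + 0.015000 = 0.172500
The terms with structural fatigue present sum to 0.015000, so
  P(structural fatigue | ¬strain alarm, overloaded truck) = 0.015000 / 0.172500 ≈ 0.087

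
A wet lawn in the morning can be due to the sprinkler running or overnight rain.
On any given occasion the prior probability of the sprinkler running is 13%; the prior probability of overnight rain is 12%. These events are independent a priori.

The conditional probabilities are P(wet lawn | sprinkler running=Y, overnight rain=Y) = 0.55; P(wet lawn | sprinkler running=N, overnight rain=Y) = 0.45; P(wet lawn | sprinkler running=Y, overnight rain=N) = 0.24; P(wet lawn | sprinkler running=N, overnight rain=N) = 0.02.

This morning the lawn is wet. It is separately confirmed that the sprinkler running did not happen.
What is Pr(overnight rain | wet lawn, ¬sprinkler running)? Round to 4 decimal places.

For the numerator, keep only overnight rain=true terms: 0.45×0.12 = 0.054000
Normalizer over all consistent configurations: 0.02×0.88 + 0.45×0.12 = 0.071600
Posterior = 0.054000 / 0.071600 ≈ 0.7542

Pr(overnight rain | wet lawn, ¬sprinkler running) ≈ 0.7542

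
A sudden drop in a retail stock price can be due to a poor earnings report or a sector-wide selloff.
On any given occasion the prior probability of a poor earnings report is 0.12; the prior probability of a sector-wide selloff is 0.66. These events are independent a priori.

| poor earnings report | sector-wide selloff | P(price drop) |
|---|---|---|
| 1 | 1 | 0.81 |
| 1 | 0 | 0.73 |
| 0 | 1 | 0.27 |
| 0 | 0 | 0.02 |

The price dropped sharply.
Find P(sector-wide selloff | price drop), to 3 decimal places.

P(sector-wide selloff | price drop) ≈ 0.861

By total probability over the 4 (poor earnings report, sector-wide selloff) configurations:
  P(price drop) = 0.02·0.88·0.34 + 0.27·0.88·0.66 + 0.73·0.12·0.34 + 0.81·0.12·0.66
        = 0.005984 + 0.156816 + 0.029784 + 0.064152 = 0.256736
Configurations with sector-wide selloff contribute 0.220968, so
  P(sector-wide selloff | price drop) = 0.220968 / 0.256736 ≈ 0.861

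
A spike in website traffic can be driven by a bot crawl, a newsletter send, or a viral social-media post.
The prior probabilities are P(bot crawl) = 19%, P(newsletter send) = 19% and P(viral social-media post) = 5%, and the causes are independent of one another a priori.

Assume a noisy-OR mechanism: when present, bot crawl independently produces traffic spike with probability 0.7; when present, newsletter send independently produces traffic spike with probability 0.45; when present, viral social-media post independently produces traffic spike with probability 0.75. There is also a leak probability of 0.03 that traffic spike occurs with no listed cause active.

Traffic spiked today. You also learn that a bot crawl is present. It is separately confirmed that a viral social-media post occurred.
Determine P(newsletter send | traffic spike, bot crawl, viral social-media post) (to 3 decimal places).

P(newsletter send | traffic spike, bot crawl, viral social-media post) ≈ 0.195

Under noisy-OR, P(traffic spike | causes) = 1 − (1−0.03)·∏(1−qᵢ) over the active causes.
P(traffic spike | bot crawl, viral social-media post) = 0.92725×0.81 + 0.959987×0.19 = 0.751073 + 0.182398 = 0.933471
Restricting to configurations with newsletter send present: 0.959987×0.19 = 0.182398.
P(newsletter send | traffic spike, bot crawl, viral social-media post) = 0.182398 / 0.933471 ≈ 0.195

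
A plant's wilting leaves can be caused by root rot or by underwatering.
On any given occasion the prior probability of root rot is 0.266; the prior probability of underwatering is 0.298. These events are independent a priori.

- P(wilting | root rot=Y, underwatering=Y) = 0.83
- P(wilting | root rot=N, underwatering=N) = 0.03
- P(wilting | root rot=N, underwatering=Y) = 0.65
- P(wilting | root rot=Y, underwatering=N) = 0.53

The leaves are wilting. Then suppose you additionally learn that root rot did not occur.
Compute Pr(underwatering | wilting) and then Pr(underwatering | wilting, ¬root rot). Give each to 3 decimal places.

Pr(underwatering | wilting) ≈ 0.645; Pr(underwatering | wilting, ¬root rot) ≈ 0.902

P(wilting) = 0.03×0.734×0.702 + 0.65×0.734×0.298 + 0.53×0.266×0.702 + 0.83×0.266×0.298 = 0.015458 + 0.142176 + 0.098968 + 0.065792 = 0.322394
Of this, 0.207968 comes from 0.142176 + 0.065792 (the underwatering=true cases).
So P(underwatering | wilting) = 0.207968/0.322394 ≈ 0.645.

With the extra evidence:
Enumerate both values of underwatering and weight by the priors:
  P(wilting | ¬root rot) = 0.03*0.702 + 0.65*0.298
        = 0.021060 + 0.193700 = 0.214760
Keeping only the underwatering-present terms gives 0.193700, so
  P(underwatering | wilting, ¬root rot) = 0.193700 / 0.214760 ≈ 0.902
Ruling out root rot raises the posterior on underwatering — the flip side of explaining away.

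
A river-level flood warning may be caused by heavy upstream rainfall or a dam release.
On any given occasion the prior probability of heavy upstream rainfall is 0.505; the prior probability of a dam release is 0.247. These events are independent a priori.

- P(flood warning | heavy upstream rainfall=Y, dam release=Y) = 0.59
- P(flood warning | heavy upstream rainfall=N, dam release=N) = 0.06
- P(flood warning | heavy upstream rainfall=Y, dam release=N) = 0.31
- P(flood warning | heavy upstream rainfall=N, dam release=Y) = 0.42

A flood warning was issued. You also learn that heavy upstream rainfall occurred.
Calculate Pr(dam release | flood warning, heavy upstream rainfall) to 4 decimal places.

Numerator (weight on configurations with dam release): 0.59*0.247 = 0.145730
Denominator P(flood warning | heavy upstream rainfall): 0.31*0.753 + 0.59*0.247 = 0.379160
P(dam release | flood warning, heavy upstream rainfall) = 0.145730/0.379160 ≈ 0.3843

Pr(dam release | flood warning, heavy upstream rainfall) ≈ 0.3843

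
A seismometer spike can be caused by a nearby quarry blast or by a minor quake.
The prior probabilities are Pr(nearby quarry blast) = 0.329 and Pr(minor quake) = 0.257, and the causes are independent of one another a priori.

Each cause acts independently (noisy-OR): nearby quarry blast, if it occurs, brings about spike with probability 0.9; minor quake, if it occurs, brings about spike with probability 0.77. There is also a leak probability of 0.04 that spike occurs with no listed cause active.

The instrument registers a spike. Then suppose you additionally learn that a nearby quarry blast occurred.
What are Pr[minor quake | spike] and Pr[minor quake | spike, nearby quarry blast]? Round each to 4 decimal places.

Pr[minor quake | spike] ≈ 0.4739; Pr[minor quake | spike, nearby quarry blast] ≈ 0.2723

Under noisy-OR, P(spike | causes) = 1 − (1−0.04)·∏(1−qᵢ) over the active causes.
Sum P(spike|·) weighted by the priors over the 4 (nearby quarry blast, minor quake) configurations:
  P(spike) = 0.04×0.671×0.743 + 0.7792×0.671×0.257 + 0.904×0.329×0.743 + 0.97792×0.329×0.257
        = 0.019942 + 0.134371 + 0.220980 + 0.082686 = 0.457979
Configurations with minor quake contribute 0.217057, so
  P(minor quake | spike) = 0.217057 / 0.457979 ≈ 0.4739

Now also conditioning on nearby quarry blast=true:
For the numerator, keep only minor quake=true terms: 0.97792·0.257 = 0.251325
Denominator P(spike | nearby quarry blast): 0.904·0.743 + 0.97792·0.257 = 0.922997
P(minor quake | spike, nearby quarry blast) = 0.251325/0.922997 ≈ 0.2723
The drop from 0.4739 to 0.2723 is the explaining-away (discounting) effect.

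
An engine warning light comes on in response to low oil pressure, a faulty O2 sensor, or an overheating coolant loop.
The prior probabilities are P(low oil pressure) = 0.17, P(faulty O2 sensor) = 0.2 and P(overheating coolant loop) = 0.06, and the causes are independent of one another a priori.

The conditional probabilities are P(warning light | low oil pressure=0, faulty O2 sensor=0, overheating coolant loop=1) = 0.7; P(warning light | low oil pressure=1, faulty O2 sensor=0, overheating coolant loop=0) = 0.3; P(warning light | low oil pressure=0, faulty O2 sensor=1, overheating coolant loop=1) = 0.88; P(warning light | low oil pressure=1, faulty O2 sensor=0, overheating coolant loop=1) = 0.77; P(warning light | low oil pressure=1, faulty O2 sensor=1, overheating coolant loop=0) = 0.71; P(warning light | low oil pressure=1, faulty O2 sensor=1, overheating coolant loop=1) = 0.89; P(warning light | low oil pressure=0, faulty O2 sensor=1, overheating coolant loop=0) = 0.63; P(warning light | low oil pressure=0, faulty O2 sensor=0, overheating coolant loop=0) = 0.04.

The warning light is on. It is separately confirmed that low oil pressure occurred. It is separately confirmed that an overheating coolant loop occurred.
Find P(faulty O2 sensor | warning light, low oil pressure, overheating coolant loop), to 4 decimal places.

P(warning light | low oil pressure, overheating coolant loop) = 0.77*0.8 + 0.89*0.2 = 0.616000 + 0.178000 = 0.794000
Of this, 0.178000 comes from 0.89*0.2 (the faulty O2 sensor=true cases).
Hence the posterior is 0.178000/0.794000 ≈ 0.2242.

P(faulty O2 sensor | warning light, low oil pressure, overheating coolant loop) ≈ 0.2242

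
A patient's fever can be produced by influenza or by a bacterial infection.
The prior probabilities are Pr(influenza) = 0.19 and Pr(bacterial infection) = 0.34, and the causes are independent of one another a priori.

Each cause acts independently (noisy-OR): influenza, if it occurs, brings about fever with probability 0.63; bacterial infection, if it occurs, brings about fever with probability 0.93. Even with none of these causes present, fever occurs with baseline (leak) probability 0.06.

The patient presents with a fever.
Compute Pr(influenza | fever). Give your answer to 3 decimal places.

Pr(influenza | fever) ≈ 0.334

Under noisy-OR, P(fever | causes) = 1 − (1−0.06)·∏(1−qᵢ) over the active causes.
Weight on influenza=true, given the evidence: 0.081786 + 0.063027 = 0.144813
The normalizing constant is 0.06×0.81×0.66 + 0.9342×0.81×0.34 + 0.6522×0.19×0.66 + 0.975654×0.19×0.34 = 0.434168
Posterior = 0.144813 / 0.434168 ≈ 0.334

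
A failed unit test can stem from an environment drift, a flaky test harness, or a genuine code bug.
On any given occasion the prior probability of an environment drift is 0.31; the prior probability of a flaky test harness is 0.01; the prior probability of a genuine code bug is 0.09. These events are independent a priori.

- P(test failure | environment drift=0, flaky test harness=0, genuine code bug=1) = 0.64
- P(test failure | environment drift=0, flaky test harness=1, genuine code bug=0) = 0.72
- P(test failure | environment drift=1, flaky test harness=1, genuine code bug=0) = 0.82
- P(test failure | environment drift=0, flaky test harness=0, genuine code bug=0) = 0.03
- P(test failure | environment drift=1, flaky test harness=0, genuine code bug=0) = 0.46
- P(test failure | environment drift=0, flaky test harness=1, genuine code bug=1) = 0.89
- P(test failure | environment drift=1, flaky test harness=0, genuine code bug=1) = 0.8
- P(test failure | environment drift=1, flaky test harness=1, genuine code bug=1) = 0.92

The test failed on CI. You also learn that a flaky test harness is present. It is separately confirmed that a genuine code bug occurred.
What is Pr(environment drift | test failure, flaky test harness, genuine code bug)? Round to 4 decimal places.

Pr(environment drift | test failure, flaky test harness, genuine code bug) ≈ 0.3171

P(test failure | flaky test harness, genuine code bug) = 0.89×0.69 + 0.92×0.31 = 0.614100 + 0.285200 = 0.899300
Of this, 0.285200 comes from 0.92×0.31 (the environment drift=true cases).
So P(environment drift | test failure, flaky test harness, genuine code bug) = 0.285200/0.899300 ≈ 0.3171.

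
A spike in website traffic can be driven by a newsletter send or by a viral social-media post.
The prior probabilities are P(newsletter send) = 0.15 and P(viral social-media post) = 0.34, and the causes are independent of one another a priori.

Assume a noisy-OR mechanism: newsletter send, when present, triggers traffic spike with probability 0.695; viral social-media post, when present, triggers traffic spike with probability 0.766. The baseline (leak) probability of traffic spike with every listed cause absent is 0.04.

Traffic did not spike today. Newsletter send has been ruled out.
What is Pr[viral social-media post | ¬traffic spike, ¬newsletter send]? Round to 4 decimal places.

Pr[viral social-media post | ¬traffic spike, ¬newsletter send] ≈ 0.1076

Under noisy-OR, P(traffic spike | causes) = 1 − (1−0.04)·∏(1−qᵢ) over the active causes.
For the numerator, keep only viral social-media post=true terms: 0.22464·0.34 = 0.076378
Normalizer over all consistent configurations: 0.96·0.66 + 0.22464·0.34 = 0.709978
Posterior = 0.076378 / 0.709978 ≈ 0.1076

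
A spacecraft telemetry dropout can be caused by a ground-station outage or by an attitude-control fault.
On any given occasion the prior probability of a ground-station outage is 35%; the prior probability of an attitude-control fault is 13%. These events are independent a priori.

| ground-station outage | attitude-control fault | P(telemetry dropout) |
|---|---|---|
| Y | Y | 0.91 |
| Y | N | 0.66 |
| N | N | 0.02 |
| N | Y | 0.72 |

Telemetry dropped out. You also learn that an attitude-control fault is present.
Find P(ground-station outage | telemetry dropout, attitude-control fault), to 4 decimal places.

P(telemetry dropout | attitude-control fault) = 0.72×0.65 + 0.91×0.35 = 0.468000 + 0.318500 = 0.786500
Of this, 0.318500 comes from 0.91×0.35 (the ground-station outage=true cases).
P(ground-station outage | telemetry dropout, attitude-control fault) = 0.318500 / 0.786500 ≈ 0.4050

P(ground-station outage | telemetry dropout, attitude-control fault) ≈ 0.4050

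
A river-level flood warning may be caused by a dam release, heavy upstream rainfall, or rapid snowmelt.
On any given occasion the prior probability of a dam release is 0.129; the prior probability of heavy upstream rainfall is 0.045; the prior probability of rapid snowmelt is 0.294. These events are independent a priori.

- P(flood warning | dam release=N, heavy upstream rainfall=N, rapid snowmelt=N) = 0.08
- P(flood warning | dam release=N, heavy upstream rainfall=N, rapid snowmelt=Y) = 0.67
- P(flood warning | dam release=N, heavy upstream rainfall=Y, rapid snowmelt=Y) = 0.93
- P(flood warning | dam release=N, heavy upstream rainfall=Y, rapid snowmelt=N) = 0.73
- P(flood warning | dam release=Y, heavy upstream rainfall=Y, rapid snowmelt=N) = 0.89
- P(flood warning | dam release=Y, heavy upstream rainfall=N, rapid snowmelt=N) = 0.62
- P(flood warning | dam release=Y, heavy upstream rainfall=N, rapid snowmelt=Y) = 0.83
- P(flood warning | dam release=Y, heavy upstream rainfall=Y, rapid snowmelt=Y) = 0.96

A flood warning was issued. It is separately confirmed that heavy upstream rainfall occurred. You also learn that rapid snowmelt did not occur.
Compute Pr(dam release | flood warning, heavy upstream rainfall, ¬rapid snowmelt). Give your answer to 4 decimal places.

P(flood warning | heavy upstream rainfall, ¬rapid snowmelt) = 0.73·0.871 + 0.89·0.129 = 0.635830 + 0.114810 = 0.750640
Of this, 0.114810 comes from 0.89·0.129 (the dam release=true cases).
P(dam release | flood warning, heavy upstream rainfall, ¬rapid snowmelt) = 0.114810 / 0.750640 ≈ 0.1529

Pr(dam release | flood warning, heavy upstream rainfall, ¬rapid snowmelt) ≈ 0.1529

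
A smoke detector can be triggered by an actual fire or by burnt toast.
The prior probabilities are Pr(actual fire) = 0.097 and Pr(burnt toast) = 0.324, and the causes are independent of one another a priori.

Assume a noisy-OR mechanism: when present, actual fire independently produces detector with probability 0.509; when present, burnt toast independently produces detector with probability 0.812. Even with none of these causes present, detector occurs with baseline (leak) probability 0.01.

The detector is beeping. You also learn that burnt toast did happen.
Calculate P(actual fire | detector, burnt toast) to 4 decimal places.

P(actual fire | detector, burnt toast) ≈ 0.1071

Under noisy-OR, P(detector | causes) = 1 − (1−0.01)·∏(1−qᵢ) over the active causes.
P(detector | burnt toast) = 0.81388·0.903 + 0.908615·0.097 = 0.734934 + 0.088136 = 0.823070
Of this, 0.088136 comes from 0.908615·0.097 (the actual fire=true cases).
P(actual fire | detector, burnt toast) = 0.088136 / 0.823070 ≈ 0.1071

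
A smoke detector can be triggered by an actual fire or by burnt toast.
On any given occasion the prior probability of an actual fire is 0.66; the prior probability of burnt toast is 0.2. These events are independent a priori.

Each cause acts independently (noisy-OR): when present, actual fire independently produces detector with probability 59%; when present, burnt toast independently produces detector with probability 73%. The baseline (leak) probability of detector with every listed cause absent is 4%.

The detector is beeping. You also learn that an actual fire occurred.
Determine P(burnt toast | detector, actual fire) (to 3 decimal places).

P(burnt toast | detector, actual fire) ≈ 0.269

Under noisy-OR, P(detector | causes) = 1 − (1−0.04)·∏(1−qᵢ) over the active causes.
Enumerate both values of burnt toast and weight by the priors:
  P(detector | actual fire) = 0.6064×0.8 + 0.893728×0.2
        = 0.485120 + 0.178746 = 0.663866
Keeping only the burnt toast-present terms gives 0.178746, so
  P(burnt toast | detector, actual fire) = 0.178746 / 0.663866 ≈ 0.269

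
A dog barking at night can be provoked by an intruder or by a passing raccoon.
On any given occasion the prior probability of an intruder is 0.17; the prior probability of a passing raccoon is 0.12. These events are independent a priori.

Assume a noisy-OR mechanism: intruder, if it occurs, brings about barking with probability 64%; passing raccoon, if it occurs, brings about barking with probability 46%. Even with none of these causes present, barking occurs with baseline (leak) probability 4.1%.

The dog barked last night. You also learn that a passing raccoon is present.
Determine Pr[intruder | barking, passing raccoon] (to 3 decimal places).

Pr[intruder | barking, passing raccoon] ≈ 0.257

Under noisy-OR, P(barking | causes) = 1 − (1−0.041)·∏(1−qᵢ) over the active causes.
By total probability over both values of intruder:
  P(barking | passing raccoon) = 0.48214*0.83 + 0.81357*0.17
        = 0.400176 + 0.138307 = 0.538483
Configurations with intruder contribute 0.138307, so
  P(intruder | barking, passing raccoon) = 0.138307 / 0.538483 ≈ 0.257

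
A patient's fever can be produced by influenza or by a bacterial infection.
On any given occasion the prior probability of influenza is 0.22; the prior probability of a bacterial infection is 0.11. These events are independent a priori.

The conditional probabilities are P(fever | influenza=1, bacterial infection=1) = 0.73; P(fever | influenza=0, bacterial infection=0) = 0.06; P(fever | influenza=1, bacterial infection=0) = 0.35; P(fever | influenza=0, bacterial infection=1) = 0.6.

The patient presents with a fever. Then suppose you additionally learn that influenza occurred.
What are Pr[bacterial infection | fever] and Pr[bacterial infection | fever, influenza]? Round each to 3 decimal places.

P(fever) = 0.06×0.78×0.89 + 0.6×0.78×0.11 + 0.35×0.22×0.89 + 0.73×0.22×0.11 = 0.041652 + 0.051480 + 0.068530 + 0.017666 = 0.179328
Restricting to configurations with bacterial infection present: 0.051480 + 0.017666 = 0.069146.
Hence the posterior is 0.069146/0.179328 ≈ 0.386.

Now condition on the additional information:
P(fever | influenza) = 0.35·0.89 + 0.73·0.11 = 0.311500 + 0.080300 = 0.391800
Of this, 0.080300 comes from 0.73·0.11 (the bacterial infection=true cases).
So P(bacterial infection | fever, influenza) = 0.080300/0.391800 ≈ 0.205.

Pr[bacterial infection | fever] ≈ 0.386; Pr[bacterial infection | fever, influenza] ≈ 0.205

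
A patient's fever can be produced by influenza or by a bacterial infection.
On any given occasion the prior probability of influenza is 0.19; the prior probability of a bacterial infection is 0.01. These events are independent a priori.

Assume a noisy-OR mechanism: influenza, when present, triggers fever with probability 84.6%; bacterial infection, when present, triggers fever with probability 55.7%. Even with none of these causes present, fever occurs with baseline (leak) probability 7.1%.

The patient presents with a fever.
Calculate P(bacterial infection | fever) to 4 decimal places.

Under noisy-OR, P(fever | causes) = 1 − (1−0.071)·∏(1−qᵢ) over the active causes.
P(fever) = 0.071×0.81×0.99 + 0.588453×0.81×0.01 + 0.856934×0.19×0.99 + 0.936622×0.19×0.01 = 0.056935 + 0.004766 + 0.161189 + 0.001780 = 0.224670
Of this, 0.006546 comes from 0.004766 + 0.001780 (the bacterial infection=true cases).
P(bacterial infection | fever) = 0.006546 / 0.224670 ≈ 0.0291

P(bacterial infection | fever) ≈ 0.0291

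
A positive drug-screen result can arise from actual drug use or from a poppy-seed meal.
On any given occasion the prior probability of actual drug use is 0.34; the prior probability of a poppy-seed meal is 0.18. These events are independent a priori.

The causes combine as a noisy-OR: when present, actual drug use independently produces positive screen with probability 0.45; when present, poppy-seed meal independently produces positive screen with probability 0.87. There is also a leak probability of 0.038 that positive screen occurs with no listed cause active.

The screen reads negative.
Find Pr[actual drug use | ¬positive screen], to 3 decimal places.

Under noisy-OR, P(positive screen | causes) = 1 − (1−0.038)·∏(1−qᵢ) over the active causes.
Sum P(¬positive screen|·) weighted by the priors over the 4 (actual drug use, poppy-seed meal) configurations:
  P(¬positive screen) = 0.962*0.66*0.82 + 0.12506*0.66*0.18 + 0.5291*0.34*0.82 + 0.068783*0.34*0.18
        = 0.520634 + 0.014857 + 0.147513 + 0.004210 = 0.687214
Keeping only the actual drug use-present terms gives 0.151723, so
  P(actual drug use | ¬positive screen) = 0.151723 / 0.687214 ≈ 0.221

Pr[actual drug use | ¬positive screen] ≈ 0.221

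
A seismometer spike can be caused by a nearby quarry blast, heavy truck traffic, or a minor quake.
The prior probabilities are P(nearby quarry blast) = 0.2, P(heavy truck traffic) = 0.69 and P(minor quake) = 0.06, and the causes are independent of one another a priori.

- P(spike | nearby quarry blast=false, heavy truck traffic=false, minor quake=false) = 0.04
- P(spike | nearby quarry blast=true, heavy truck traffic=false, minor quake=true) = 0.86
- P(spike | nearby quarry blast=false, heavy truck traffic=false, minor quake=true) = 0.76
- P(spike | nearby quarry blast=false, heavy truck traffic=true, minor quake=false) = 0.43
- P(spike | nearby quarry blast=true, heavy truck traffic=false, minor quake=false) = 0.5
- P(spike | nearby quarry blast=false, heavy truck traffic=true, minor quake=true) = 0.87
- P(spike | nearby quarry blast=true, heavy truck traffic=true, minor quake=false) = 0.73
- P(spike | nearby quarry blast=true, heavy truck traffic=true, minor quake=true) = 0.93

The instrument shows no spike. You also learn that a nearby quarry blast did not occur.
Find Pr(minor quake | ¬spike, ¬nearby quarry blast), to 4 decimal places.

Pr(minor quake | ¬spike, ¬nearby quarry blast) ≈ 0.0149

Enumerate the 4 (heavy truck traffic, minor quake) configurations and weight by the priors:
  P(¬spike | ¬nearby quarry blast) = 0.96*0.31*0.94 + 0.24*0.31*0.06 + 0.57*0.69*0.94 + 0.13*0.69*0.06
        = 0.279744 + 0.004464 + 0.369702 + 0.005382 = 0.659292
Keeping only the minor quake-present terms gives 0.009846, so
  P(minor quake | ¬spike, ¬nearby quarry blast) = 0.009846 / 0.659292 ≈ 0.0149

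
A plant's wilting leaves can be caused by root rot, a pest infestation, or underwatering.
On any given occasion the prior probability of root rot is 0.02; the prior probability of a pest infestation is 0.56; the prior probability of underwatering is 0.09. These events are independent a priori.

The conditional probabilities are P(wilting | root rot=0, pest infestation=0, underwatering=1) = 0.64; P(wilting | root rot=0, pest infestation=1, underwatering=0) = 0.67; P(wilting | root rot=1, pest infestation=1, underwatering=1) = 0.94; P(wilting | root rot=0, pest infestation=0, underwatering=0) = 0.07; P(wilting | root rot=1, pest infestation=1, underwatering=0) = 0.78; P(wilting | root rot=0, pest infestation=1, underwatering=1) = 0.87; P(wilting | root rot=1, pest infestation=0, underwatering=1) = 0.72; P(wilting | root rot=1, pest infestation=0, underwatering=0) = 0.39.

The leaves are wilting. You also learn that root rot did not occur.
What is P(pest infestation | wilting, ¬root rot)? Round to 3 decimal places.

Enumerate the 4 (pest infestation, underwatering) configurations and weight by the priors:
  P(wilting | ¬root rot) = 0.07*0.44*0.91 + 0.64*0.44*0.09 + 0.67*0.56*0.91 + 0.87*0.56*0.09
        = 0.028028 + 0.025344 + 0.341432 + 0.043848 = 0.438652
Keeping only the pest infestation-present terms gives 0.385280, so
  P(pest infestation | wilting, ¬root rot) = 0.385280 / 0.438652 ≈ 0.878

P(pest infestation | wilting, ¬root rot) ≈ 0.878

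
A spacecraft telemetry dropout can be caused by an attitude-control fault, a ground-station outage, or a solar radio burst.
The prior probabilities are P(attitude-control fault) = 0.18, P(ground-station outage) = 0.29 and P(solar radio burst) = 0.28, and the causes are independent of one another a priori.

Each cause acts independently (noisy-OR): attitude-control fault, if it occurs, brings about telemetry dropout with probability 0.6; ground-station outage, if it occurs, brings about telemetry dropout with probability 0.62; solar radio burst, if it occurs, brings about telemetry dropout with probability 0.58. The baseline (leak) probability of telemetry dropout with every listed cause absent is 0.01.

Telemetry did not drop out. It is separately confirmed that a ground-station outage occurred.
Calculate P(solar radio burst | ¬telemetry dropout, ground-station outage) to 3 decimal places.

P(solar radio burst | ¬telemetry dropout, ground-station outage) ≈ 0.140

Under noisy-OR, P(telemetry dropout | causes) = 1 − (1−0.01)·∏(1−qᵢ) over the active causes.
Sum P(¬telemetry dropout|·) weighted by the priors over the 4 (attitude-control fault, solar radio burst) configurations:
  P(¬telemetry dropout | ground-station outage) = 0.3762*0.82*0.72 + 0.158004*0.82*0.28 + 0.15048*0.18*0.72 + 0.063202*0.18*0.28
        = 0.222108 + 0.036278 + 0.019502 + 0.003185 = 0.281073
Configurations with solar radio burst contribute 0.039463, so
  P(solar radio burst | ¬telemetry dropout, ground-station outage) = 0.039463 / 0.281073 ≈ 0.140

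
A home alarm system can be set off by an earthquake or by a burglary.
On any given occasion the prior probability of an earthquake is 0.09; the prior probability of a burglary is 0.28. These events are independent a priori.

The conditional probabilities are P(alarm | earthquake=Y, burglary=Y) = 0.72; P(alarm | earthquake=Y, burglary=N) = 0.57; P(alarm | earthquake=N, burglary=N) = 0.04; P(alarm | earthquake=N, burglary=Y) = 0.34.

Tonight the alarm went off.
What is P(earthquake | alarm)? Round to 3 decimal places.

P(earthquake | alarm) ≈ 0.328

Enumerate the 4 (earthquake, burglary) configurations and weight by the priors:
  P(alarm) = 0.04*0.91*0.72 + 0.34*0.91*0.28 + 0.57*0.09*0.72 + 0.72*0.09*0.28
        = 0.026208 + 0.086632 + 0.036936 + 0.018144 = 0.167920
The terms with earthquake present sum to 0.055080, so
  P(earthquake | alarm) = 0.055080 / 0.167920 ≈ 0.328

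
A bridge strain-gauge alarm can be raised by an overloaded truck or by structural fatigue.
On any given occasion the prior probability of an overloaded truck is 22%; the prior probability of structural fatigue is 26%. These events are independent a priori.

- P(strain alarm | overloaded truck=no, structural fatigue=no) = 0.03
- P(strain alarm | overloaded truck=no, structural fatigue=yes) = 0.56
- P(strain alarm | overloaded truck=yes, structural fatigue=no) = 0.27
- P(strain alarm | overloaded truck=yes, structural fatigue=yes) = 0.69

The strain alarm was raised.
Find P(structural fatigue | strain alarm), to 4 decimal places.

P(structural fatigue | strain alarm) ≈ 0.7141

Sum P(strain alarm|·) weighted by the priors over the 4 (overloaded truck, structural fatigue) configurations:
  P(strain alarm) = 0.03*0.78*0.74 + 0.56*0.78*0.26 + 0.27*0.22*0.74 + 0.69*0.22*0.26
        = 0.017316 + 0.113568 + 0.043956 + 0.039468 = 0.214308
Keeping only the structural fatigue-present terms gives 0.153036, so
  P(structural fatigue | strain alarm) = 0.153036 / 0.214308 ≈ 0.7141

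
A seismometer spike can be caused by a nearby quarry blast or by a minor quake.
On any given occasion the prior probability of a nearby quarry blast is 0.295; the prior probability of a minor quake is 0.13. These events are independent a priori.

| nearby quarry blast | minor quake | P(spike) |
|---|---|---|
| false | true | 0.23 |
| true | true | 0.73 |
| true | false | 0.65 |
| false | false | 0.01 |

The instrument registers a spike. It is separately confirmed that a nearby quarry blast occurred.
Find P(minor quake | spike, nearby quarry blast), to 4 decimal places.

Enumerate both values of minor quake and weight by the priors:
  P(spike | nearby quarry blast) = 0.65*0.87 + 0.73*0.13
        = 0.565500 + 0.094900 = 0.660400
The terms with minor quake present sum to 0.094900, so
  P(minor quake | spike, nearby quarry blast) = 0.094900 / 0.660400 ≈ 0.1437

P(minor quake | spike, nearby quarry blast) ≈ 0.1437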